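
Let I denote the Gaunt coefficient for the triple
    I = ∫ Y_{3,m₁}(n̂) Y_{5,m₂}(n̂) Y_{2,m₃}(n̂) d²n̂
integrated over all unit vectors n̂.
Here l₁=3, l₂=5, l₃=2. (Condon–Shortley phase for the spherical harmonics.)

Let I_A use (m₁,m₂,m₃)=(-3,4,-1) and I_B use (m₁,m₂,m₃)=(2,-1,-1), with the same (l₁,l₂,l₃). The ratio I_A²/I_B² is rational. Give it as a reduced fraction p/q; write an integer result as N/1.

Same 3,5,2: normalisation and zero-m 3j drop out of the ratio.
A: Δ: 6! 0! 4! / 11! → 1/2310; sum: t=6:+1/4320 = 1/4320; 3j²(3 5 2; -3 4 -1) = Δ·Π!·Σ² = 2/55  (sign -1)
B: Δ: 6! 0! 4! / 11! → 1/2310; sum: t=1:−1/720 = -1/720; 3j²(3 5 2; 2 -1 -1) = Δ·Π!·Σ² = 4/385  (sign +1)
I_A²/I_B² = (2/55)/(4/385) = 7/2

7/2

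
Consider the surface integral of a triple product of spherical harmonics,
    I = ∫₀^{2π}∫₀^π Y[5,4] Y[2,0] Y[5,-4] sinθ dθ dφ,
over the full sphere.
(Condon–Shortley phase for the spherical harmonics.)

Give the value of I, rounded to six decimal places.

Rules hold: Σm=0, L=12 even, 3≤5≤7.
N = 11·5·11 = 605
Δ = 2!·8!·2!/13! = 1/38610
Racah Σ t=0..2: t=0:+1/2880 t=1:−1/576 t=2:+1/2880 = -1/960
⇒ 3j(5 2 5; 0 0 0)² = 10/429, sgn +1
Racah Σ t=0..1: t=0:+1/20160 t=1:−1/40320 = 1/40320
⇒ 3j(5 2 5; 4 0 -4)² = 6/715, sgn -1
4πI² = N·(3j₀)²·(3jₘ)² = 20/169
I = -1·√(0.118343/4π) = -0.09704356

-0.097044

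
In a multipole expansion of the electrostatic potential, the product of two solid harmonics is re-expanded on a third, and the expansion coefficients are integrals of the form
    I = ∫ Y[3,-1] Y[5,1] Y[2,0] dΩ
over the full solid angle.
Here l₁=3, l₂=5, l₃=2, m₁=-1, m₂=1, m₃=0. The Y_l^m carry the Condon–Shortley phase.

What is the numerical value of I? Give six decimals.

m-sum 0 ✓  L=10 even ✓  2≤2≤8 ✓
Π(2lᵢ+1) = 7×11×5 = 385
triangle coeff Δ(3,5,2) = 1/2310
Σ_t [3,3]: t=3:−1/144 = -1/144
(3j)²=10/231 [(3 5 2; 0 0 0)], sign=-1
Σ_t [4,4]: t=4:+1/192 = 1/192
(3j)²=3/77 [(3 5 2; -1 1 0)], sign=+1
⇒ 4πI² = 50/77
I = (-1)√(50/77/(4π)) = -0.22731846

-0.227318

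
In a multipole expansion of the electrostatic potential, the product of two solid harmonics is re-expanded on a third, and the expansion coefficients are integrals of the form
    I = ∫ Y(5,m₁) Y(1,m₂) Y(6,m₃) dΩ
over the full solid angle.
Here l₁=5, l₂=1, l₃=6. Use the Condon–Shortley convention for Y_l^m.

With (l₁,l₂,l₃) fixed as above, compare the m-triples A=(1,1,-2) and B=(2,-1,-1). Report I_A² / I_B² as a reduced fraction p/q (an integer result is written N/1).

14/5

Same 5,1,6: normalisation and zero-m 3j drop out of the ratio.
A: Δ: 0! 10! 2! / 13! → 1/858; sum: t=0:+1/34560 = 1/34560; 3j²(5 1 6; 1 1 -2) = Δ·Π!·Σ² = 14/429  (sign +1)
B: Δ: 0! 10! 2! / 13! → 1/858; sum: t=0:+1/60480 = 1/60480; 3j²(5 1 6; 2 -1 -1) = Δ·Π!·Σ² = 5/429  (sign -1)
I_A²/I_B² = (14/429)/(5/429) = 14/5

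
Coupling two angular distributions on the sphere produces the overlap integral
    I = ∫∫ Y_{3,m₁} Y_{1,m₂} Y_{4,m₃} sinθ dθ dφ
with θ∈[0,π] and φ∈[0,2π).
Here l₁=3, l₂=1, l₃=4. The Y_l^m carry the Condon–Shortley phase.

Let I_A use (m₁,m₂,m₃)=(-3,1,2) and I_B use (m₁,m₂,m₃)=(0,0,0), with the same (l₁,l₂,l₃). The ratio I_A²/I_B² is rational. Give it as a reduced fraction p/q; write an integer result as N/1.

Shared (l₁,l₂,l₃)=(3,1,4): N and (l;000)² cancel in I_A²/I_B².
A: Δ = 0!·6!·2!/9! = 1/252; Racah Σ t=0..0: t=0:+1/1440 = 1/1440; ⇒ 3j(3 1 4; -3 1 2)² = 1/252, sgn +1
B: Δ = 0!·6!·2!/9! = 1/252; Racah Σ t=0..0: t=0:+1/36 = 1/36; ⇒ 3j(3 1 4; 0 0 0)² = 4/63, sgn +1
I_A²/I_B² = (1/252)/(4/63) = 1/16

1/16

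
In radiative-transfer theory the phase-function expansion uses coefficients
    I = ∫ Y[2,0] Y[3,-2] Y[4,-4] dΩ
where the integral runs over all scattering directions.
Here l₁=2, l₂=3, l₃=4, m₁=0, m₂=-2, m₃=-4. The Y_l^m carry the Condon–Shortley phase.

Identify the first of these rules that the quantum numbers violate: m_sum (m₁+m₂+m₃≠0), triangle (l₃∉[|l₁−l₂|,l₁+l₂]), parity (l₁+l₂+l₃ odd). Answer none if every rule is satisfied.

azimuthal sum: 0 − 2 − 4 = -6  ✗
1 ≤ 4 ≤ 5 (triangle on l)
L = 2 + 3 + 4 = 9 (odd)

m_sum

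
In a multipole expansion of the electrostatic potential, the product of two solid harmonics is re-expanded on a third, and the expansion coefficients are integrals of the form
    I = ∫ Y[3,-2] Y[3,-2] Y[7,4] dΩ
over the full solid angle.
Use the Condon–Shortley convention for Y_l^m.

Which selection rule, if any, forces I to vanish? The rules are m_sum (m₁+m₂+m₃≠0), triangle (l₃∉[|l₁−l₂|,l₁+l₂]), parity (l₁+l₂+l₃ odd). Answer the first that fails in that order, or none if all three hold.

triangle

azimuthal sum: -2 − 2 + 4 = 0  ✓
0 ≤ 7 ≤ 6 (triangle on l)  ✗
L = 3 + 3 + 7 = 13 (odd)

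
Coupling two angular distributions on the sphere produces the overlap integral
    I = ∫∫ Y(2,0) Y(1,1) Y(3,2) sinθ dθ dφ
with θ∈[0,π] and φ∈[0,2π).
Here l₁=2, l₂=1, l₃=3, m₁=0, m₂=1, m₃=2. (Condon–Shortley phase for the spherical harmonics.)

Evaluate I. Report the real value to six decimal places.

0 + 1 + 2 = 3 ≠ 0: azimuthal integral kills it; I = 0

0.000000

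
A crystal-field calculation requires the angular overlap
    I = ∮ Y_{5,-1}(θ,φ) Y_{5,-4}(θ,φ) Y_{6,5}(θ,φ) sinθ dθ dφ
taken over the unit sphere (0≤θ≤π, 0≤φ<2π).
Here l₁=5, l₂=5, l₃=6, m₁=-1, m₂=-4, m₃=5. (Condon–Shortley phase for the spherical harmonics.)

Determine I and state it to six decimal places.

0.158629

Rules hold: Σm=0, L=16 even, 0≤6≤10.
N = 11·11·13 = 1573
Δ = 4!·6!·6!/17! = 1/28588560
Racah Σ t=0..4: t=0:+1/345600 t=1:−1/13824 t=2:+1/5184 t=3:−1/13824 t=4:+1/345600 = 7/129600
⇒ 3j(5 5 6; 0 0 0)² = 80/7293, sgn +1
Racah Σ t=0..1: t=0:+1/2073600 t=1:−1/518400 = -1/691200
⇒ 3j(5 5 6; -1 -4 5)² = 81/4420, sgn +1
4πI² = N·(3j₀)²·(3jₘ)² = 1188/3757
I = +1·√(0.31621/4π) = 0.15862904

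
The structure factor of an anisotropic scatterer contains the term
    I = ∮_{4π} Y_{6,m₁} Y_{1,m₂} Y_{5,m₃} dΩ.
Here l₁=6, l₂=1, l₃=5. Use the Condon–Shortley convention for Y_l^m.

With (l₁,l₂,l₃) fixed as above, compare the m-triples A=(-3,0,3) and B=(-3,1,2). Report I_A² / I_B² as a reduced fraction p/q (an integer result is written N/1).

Same 6,1,5: normalisation and zero-m 3j drop out of the ratio.
A: Δ: 2! 10! 0! / 13! → 1/858; sum: t=1:−1/80640 = -1/80640; 3j²(6 1 5; -3 0 3) = Δ·Π!·Σ² = 9/286  (sign -1)
B: Δ: 2! 10! 0! / 13! → 1/858; sum: t=2:+1/60480 = 1/60480; 3j²(6 1 5; -3 1 2) = Δ·Π!·Σ² = 6/143  (sign -1)
I_A²/I_B² = (9/286)/(6/143) = 3/4

3/4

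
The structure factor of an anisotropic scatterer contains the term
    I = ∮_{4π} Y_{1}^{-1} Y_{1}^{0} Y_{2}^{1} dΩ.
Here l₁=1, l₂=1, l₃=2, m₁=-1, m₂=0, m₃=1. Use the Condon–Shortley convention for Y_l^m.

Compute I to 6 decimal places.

Rules hold: Σm=0, L=4 even, 0≤2≤2.
N = 3·3·5 = 45
Δ = 0!·2!·2!/5! = 1/30
Racah Σ t=0..0: t=0:+1/1 = 1/1
⇒ 3j(1 1 2; 0 0 0)² = 2/15, sgn +1
Racah Σ t=0..0: t=0:+1/2 = 1/2
⇒ 3j(1 1 2; -1 0 1)² = 1/10, sgn -1
4πI² = N·(3j₀)²·(3jₘ)² = 3/5
I = -1·√(0.6/4π) = -0.21850969

-0.218510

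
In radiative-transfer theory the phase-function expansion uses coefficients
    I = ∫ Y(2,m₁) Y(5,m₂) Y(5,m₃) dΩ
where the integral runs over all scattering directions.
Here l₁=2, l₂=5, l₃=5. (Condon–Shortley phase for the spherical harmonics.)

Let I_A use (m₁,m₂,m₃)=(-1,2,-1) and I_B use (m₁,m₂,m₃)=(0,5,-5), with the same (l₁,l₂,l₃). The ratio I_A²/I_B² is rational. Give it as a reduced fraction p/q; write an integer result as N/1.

14/75

l's match ⇒ only the (l;m) 3-j factors differ between A and B.
A: triangle coeff Δ(2,5,5) = 1/38610; Σ_t [1,2]: t=1:−1/2880 t=2:+1/1440 = 1/2880; (3j)²=7/715 [(2 5 5; -1 2 -1)], sign=+1
B: triangle coeff Δ(2,5,5) = 1/38610; Σ_t [2,2]: t=2:+1/161280 = 1/161280; (3j)²=15/286 [(2 5 5; 0 5 -5)], sign=+1
I_A²/I_B² = (7/715)/(15/286) = 14/75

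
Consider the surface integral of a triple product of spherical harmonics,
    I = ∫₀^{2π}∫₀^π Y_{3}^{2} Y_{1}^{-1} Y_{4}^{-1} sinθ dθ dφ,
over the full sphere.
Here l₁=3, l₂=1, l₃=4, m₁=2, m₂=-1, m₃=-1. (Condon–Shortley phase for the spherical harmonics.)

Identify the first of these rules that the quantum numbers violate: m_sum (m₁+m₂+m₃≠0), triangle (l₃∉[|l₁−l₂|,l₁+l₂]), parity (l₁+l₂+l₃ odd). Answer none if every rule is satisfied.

none

azimuthal sum: 2 − 1 − 1 = 0  ✓
2 ≤ 4 ≤ 4 (triangle on l)  ✓
L = 3 + 1 + 4 = 8 (even)  ✓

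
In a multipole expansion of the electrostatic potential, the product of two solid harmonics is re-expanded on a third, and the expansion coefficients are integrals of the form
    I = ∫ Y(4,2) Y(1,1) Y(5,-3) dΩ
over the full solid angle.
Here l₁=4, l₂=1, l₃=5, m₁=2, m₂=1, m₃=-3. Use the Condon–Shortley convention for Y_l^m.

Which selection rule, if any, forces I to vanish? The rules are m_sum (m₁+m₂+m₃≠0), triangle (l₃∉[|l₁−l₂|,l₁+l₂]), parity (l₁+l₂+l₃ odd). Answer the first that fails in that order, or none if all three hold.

none

Σmᵢ = 0  ✓
l₃∈[|l₁−l₂|,l₁+l₂]=[3,5], have l₃=5  ✓
Σlᵢ = 10 ⇒ even  ✓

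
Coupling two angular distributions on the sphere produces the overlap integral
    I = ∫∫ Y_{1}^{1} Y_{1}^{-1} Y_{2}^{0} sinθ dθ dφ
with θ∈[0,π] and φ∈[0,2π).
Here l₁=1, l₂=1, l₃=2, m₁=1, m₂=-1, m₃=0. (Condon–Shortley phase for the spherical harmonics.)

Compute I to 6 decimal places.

Checks pass: Σm=0; 4 even; l₃=2∈[0,2].
(2·1+1)(2·1+1)(2·2+1) = 45
Δ: 0! 2! 2! / 5! → 1/30
sum: t=0:+1/1 = 1/1
3j²(1 1 2; 0 0 0) = Δ·Π!·Σ² = 2/15  (sign +1)
sum: t=0:+1/4 = 1/4
3j²(1 1 2; 1 -1 0) = Δ·Π!·Σ² = 1/30  (sign +1)
combine: 4πI² = 45·2/15·1/30 = 1/5
take √, sign +1: I = 0.12615663

0.126157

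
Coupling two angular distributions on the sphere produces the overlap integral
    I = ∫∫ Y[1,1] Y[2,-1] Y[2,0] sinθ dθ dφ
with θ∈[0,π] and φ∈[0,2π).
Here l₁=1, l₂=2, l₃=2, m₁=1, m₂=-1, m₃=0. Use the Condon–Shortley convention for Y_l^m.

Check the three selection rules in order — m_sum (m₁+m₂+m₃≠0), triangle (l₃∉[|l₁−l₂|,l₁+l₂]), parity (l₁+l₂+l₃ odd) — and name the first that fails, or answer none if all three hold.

azimuthal sum: 1 − 1 + 0 = 0  ✓
1 ≤ 2 ≤ 3 (triangle on l)  ✓
L = 1 + 2 + 2 = 5 (odd)  ✗

parity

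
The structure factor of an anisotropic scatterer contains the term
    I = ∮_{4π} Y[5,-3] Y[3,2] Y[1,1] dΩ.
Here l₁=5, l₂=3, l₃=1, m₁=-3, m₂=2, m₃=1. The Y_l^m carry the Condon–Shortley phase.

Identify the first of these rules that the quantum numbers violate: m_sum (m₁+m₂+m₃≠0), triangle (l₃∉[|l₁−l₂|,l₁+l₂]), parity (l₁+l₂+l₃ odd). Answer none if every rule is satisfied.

m₁+m₂+m₃ = -3 + 2 + 1 = 0  ✓
triangle: |5−3|=2 ≤ l₃=1 ≤ 5+3=8  ✗
parity: l₁+l₂+l₃ = 9 is odd

triangle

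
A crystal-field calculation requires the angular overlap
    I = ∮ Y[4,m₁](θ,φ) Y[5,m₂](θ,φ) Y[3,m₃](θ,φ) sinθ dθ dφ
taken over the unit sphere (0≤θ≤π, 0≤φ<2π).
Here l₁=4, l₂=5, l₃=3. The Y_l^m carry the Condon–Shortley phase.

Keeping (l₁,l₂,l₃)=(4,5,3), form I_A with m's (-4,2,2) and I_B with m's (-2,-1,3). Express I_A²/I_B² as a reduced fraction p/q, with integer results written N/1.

l's match ⇒ only the (l;m) 3-j factors differ between A and B.
A: triangle coeff Δ(4,5,3) = 1/180180; Σ_t [6,6]: t=6:+1/8640 = 1/8640; (3j)²=14/1287 [(4 5 3; -4 2 2)], sign=-1
B: triangle coeff Δ(4,5,3) = 1/180180; Σ_t [4,4]: t=4:+1/2304 = 1/2304; (3j)²=75/4004 [(4 5 3; -2 -1 3)], sign=+1
I_A²/I_B² = (14/1287)/(75/4004) = 392/675

392/675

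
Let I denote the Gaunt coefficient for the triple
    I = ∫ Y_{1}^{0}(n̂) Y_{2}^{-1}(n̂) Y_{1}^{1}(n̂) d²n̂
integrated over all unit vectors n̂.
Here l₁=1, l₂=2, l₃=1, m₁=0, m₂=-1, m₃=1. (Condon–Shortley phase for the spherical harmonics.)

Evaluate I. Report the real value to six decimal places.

Rules hold: Σm=0, L=4 even, 1≤1≤3.
N = 3·5·3 = 45
Δ = 2!·0!·2!/5! = 1/30
Racah Σ t=1..1: t=1:−1/1 = -1/1
⇒ 3j(1 2 1; 0 0 0)² = 2/15, sgn +1
Racah Σ t=1..1: t=1:−1/2 = -1/2
⇒ 3j(1 2 1; 0 -1 1)² = 1/10, sgn -1
4πI² = N·(3j₀)²·(3jₘ)² = 3/5
I = -1·√(0.6/4π) = -0.21850969

-0.218510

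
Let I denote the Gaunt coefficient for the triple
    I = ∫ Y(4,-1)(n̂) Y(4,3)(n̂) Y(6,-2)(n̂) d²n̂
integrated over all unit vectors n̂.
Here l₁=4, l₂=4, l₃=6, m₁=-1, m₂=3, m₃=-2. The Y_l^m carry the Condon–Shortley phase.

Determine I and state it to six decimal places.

Checks pass: Σm=0; 14 even; l₃=6∈[0,8].
(2·4+1)(2·4+1)(2·6+1) = 1053
Δ: 2! 6! 6! / 15! → 1/1261260
sum: t=0:+1/4608 t=1:−1/1296 t=2:+1/4608 = -7/20736
3j²(4 4 6; 0 0 0) = Δ·Π!·Σ² = 20/1287  (sign -1)
sum: t=1:−1/34560 t=2:+1/8640 = 1/11520
3j²(4 4 6; -1 3 -2) = Δ·Π!·Σ² = 3/143  (sign +1)
combine: 4πI² = 1053·20/1287·3/143 = 540/1573
take √, sign -1: I = -0.16528277

-0.165283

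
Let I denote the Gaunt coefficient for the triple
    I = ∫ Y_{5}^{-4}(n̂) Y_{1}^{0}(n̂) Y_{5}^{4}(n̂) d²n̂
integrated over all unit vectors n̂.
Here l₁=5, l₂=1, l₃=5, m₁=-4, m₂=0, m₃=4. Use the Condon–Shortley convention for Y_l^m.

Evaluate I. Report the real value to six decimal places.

l₁+l₂+l₃=11 is odd: 3j(l;000)=0 ⇒ I=0

0.000000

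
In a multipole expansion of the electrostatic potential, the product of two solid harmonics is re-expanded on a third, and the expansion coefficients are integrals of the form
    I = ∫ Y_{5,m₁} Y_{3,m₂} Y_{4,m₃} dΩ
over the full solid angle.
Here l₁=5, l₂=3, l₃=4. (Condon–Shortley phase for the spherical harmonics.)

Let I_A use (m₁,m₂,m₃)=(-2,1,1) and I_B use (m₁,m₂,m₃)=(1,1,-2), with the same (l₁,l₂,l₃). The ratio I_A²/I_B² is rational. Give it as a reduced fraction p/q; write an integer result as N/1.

3584/1849

Same 5,3,4: normalisation and zero-m 3j drop out of the ratio.
A: Δ: 4! 6! 2! / 13! → 1/180180; sum: t=2:+1/960 t=3:−1/288 t=4:+1/1728 = -1/540; 3j²(5 3 4; -2 1 1) = Δ·Π!·Σ² = 128/6435  (sign +1)
B: Δ: 4! 6! 2! / 13! → 1/180180; sum: t=2:+1/384 t=3:−1/720 t=4:+1/34560 = 43/34560; 3j²(5 3 4; 1 1 -2) = Δ·Π!·Σ² = 1849/180180  (sign +1)
I_A²/I_B² = (128/6435)/(1849/180180) = 3584/1849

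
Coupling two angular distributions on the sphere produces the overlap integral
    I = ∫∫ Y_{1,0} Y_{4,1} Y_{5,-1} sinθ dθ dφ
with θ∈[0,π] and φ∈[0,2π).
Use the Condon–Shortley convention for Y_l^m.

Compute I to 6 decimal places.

-0.240571

m-sum 0 ✓  L=10 even ✓  3≤5≤5 ✓
Π(2lᵢ+1) = 3×9×11 = 297
triangle coeff Δ(1,4,5) = 1/495
Σ_t [0,0]: t=0:+1/576 = 1/576
(3j)²=5/99 [(1 4 5; 0 0 0)], sign=-1
Σ_t [0,0]: t=0:+1/720 = 1/720
(3j)²=8/165 [(1 4 5; 0 1 -1)], sign=+1
⇒ 4πI² = 8/11
I = (-1)√(8/11/(4π)) = -0.24057125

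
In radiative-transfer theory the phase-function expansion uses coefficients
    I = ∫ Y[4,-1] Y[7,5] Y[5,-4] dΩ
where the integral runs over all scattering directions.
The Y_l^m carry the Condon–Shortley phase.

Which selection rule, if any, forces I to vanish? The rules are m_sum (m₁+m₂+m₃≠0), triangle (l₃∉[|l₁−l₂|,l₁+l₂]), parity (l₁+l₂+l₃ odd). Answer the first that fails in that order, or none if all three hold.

none

Σmᵢ = 0  ✓
l₃∈[|l₁−l₂|,l₁+l₂]=[3,11], have l₃=5  ✓
Σlᵢ = 16 ⇒ even  ✓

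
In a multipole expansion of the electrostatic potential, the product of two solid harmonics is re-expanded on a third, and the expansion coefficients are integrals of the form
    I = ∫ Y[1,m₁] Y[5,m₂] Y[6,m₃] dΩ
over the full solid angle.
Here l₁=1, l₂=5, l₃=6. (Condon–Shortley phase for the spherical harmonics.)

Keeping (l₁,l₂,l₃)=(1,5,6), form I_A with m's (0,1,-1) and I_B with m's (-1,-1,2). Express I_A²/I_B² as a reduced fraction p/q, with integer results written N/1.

5/4

Same 1,5,6: normalisation and zero-m 3j drop out of the ratio.
A: Δ: 0! 2! 10! / 13! → 1/858; sum: t=0:+1/17280 = 1/17280; 3j²(1 5 6; 0 1 -1) = Δ·Π!·Σ² = 35/858  (sign -1)
B: Δ: 0! 2! 10! / 13! → 1/858; sum: t=0:+1/34560 = 1/34560; 3j²(1 5 6; -1 -1 2) = Δ·Π!·Σ² = 14/429  (sign +1)
I_A²/I_B² = (35/858)/(14/429) = 5/4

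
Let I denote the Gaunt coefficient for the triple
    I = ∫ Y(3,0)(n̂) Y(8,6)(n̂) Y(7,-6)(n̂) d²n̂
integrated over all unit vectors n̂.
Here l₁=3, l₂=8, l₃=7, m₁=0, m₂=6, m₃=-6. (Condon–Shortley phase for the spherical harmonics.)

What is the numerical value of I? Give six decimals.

-0.175725

Checks pass: Σm=0; 18 even; l₃=7∈[5,11].
(2·3+1)(2·8+1)(2·7+1) = 1785
Δ: 4! 2! 12! / 19! → 1/5290740
sum: t=1:−1/7257600 t=2:+1/2073600 t=3:−1/7257600 = 1/4838400
3j²(3 8 7; 0 0 0) = Δ·Π!·Σ² = 252/20995  (sign -1)
sum: t=2:+1/1916006400 t=3:−1/479001600 = -1/638668800
3j²(3 8 7; 0 6 -6) = Δ·Π!·Σ² = 117/6460  (sign +1)
combine: 4πI² = 1785·252/20995·117/6460 = 11907/30685
take √, sign -1: I = -0.17572485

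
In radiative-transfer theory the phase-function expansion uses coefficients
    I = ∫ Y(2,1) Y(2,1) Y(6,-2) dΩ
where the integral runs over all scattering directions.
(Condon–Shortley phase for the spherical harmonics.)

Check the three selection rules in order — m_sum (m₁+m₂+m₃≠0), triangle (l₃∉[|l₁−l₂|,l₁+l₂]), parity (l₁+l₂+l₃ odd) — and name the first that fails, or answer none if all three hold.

triangle

m₁+m₂+m₃ = 1 + 1 − 2 = 0  ✓
triangle: |2−2|=0 ≤ l₃=6 ≤ 2+2=4  ✗
parity: l₁+l₂+l₃ = 10 is even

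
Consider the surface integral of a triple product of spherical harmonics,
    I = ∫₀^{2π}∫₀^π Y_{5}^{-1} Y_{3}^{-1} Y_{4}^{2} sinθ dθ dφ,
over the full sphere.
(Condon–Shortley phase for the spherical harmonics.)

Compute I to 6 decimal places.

Checks pass: Σm=0; 12 even; l₃=4∈[2,8].
(2·5+1)(2·3+1)(2·4+1) = 693
Δ: 4! 6! 2! / 13! → 1/180180
sum: t=1:−1/576 t=2:+1/144 t=3:−1/576 = 1/288
3j²(5 3 4; 0 0 0) = Δ·Π!·Σ² = 20/1001  (sign +1)
sum: t=0:+1/34560 t=1:−1/720 t=2:+1/384 = 43/34560
3j²(5 3 4; -1 -1 2) = Δ·Π!·Σ² = 1849/180180  (sign +1)
combine: 4πI² = 693·20/1001·1849/180180 = 1849/13013
take √, sign +1: I = 0.10633465

0.106335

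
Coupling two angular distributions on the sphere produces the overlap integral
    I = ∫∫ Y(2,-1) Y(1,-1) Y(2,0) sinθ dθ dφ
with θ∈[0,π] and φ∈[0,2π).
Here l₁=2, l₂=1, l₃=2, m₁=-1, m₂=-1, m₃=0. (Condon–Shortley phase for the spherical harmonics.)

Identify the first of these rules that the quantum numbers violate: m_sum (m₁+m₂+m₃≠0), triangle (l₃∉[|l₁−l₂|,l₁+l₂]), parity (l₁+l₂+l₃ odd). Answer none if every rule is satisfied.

Σmᵢ = -2  ✗
l₃∈[|l₁−l₂|,l₁+l₂]=[1,3], have l₃=2
Σlᵢ = 5 ⇒ odd

m_sum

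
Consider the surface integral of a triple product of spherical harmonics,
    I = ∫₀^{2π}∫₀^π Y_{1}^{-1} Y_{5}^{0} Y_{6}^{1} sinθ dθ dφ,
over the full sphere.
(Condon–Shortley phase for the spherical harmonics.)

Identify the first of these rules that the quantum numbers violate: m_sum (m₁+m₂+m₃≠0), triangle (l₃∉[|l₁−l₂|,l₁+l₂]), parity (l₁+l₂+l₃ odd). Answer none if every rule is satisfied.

Σmᵢ = 0  ✓
l₃∈[|l₁−l₂|,l₁+l₂]=[4,6], have l₃=6  ✓
Σlᵢ = 12 ⇒ even  ✓

none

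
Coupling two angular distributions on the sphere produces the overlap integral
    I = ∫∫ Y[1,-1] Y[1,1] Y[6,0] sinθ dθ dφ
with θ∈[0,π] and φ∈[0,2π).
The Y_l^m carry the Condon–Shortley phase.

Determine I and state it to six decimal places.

triangle: need 0≤l₃≤2, have 6; I=0

0.000000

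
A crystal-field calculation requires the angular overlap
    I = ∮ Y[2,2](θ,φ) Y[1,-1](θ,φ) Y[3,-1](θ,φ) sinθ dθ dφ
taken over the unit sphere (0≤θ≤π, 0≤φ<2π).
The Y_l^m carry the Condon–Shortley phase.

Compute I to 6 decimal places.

-0.082589

m-sum 0 ✓  L=6 even ✓  1≤3≤3 ✓
Π(2lᵢ+1) = 5×3×7 = 105
triangle coeff Δ(2,1,3) = 1/105
Σ_t [0,0]: t=0:+1/4 = 1/4
(3j)²=3/35 [(2 1 3; 0 0 0)], sign=-1
Σ_t [0,0]: t=0:+1/48 = 1/48
(3j)²=1/105 [(2 1 3; 2 -1 -1)], sign=+1
⇒ 4πI² = 3/35
I = (-1)√(3/35/(4π)) = -0.08258890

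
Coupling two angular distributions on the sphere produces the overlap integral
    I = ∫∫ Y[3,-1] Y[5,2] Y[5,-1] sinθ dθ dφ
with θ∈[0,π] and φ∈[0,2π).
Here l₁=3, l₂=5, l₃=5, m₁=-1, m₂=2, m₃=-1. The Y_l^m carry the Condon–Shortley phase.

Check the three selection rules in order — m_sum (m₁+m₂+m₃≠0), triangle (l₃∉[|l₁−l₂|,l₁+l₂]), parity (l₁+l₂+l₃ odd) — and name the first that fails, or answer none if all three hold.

m₁+m₂+m₃ = -1 + 2 − 1 = 0  ✓
triangle: |3−5|=2 ≤ l₃=5 ≤ 3+5=8  ✓
parity: l₁+l₂+l₃ = 13 is odd  ✗

parity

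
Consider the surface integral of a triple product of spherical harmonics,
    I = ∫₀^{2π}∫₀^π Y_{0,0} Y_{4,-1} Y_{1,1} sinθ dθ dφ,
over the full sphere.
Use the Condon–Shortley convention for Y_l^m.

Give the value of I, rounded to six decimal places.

0.000000

l₃=1 ∉ [4,4] — triangle fails ⇒ I = 0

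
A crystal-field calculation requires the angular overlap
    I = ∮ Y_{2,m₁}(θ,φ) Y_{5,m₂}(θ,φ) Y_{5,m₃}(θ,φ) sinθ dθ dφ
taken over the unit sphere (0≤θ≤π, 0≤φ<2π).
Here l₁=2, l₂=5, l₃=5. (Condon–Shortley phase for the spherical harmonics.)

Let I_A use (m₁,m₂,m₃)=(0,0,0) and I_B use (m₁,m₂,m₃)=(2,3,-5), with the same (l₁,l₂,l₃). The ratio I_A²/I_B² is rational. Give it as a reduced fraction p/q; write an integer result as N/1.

Shared (l₁,l₂,l₃)=(2,5,5): N and (l;000)² cancel in I_A²/I_B².
A: Δ = 2!·2!·8!/13! = 1/38610; Racah Σ t=0..2: t=0:+1/2880 t=1:−1/576 t=2:+1/2880 = -1/960; ⇒ 3j(2 5 5; 0 0 0)² = 10/429, sgn +1
B: Δ = 2!·2!·8!/13! = 1/38610; Racah Σ t=0..0: t=0:+1/161280 = 1/161280; ⇒ 3j(2 5 5; 2 3 -5)² = 1/143, sgn +1
I_A²/I_B² = (10/429)/(1/143) = 10/3

10/3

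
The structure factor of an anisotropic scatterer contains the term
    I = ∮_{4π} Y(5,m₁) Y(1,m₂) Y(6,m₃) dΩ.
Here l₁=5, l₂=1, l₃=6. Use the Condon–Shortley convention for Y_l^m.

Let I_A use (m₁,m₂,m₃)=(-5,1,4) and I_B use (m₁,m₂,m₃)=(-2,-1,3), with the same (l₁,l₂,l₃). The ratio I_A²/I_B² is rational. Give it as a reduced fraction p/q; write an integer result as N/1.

Shared (l₁,l₂,l₃)=(5,1,6): N and (l;000)² cancel in I_A²/I_B².
A: Δ = 0!·10!·2!/13! = 1/858; Racah Σ t=0..0: t=0:+1/7257600 = 1/7257600; ⇒ 3j(5 1 6; -5 1 4)² = 1/858, sgn +1
B: Δ = 0!·10!·2!/13! = 1/858; Racah Σ t=0..0: t=0:+1/60480 = 1/60480; ⇒ 3j(5 1 6; -2 -1 3)² = 6/143, sgn -1
I_A²/I_B² = (1/858)/(6/143) = 1/36

1/36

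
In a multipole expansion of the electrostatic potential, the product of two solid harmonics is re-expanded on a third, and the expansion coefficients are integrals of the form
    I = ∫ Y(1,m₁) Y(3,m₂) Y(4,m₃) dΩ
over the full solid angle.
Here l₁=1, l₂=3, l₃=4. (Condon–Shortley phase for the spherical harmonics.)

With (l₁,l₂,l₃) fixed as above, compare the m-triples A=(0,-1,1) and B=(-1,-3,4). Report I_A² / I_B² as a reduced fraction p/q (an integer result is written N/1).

Shared (l₁,l₂,l₃)=(1,3,4): N and (l;000)² cancel in I_A²/I_B².
A: Δ = 0!·2!·6!/9! = 1/252; Racah Σ t=0..0: t=0:+1/48 = 1/48; ⇒ 3j(1 3 4; 0 -1 1)² = 5/84, sgn -1
B: Δ = 0!·2!·6!/9! = 1/252; Racah Σ t=0..0: t=0:+1/1440 = 1/1440; ⇒ 3j(1 3 4; -1 -3 4)² = 1/9, sgn +1
I_A²/I_B² = (5/84)/(1/9) = 15/28

15/28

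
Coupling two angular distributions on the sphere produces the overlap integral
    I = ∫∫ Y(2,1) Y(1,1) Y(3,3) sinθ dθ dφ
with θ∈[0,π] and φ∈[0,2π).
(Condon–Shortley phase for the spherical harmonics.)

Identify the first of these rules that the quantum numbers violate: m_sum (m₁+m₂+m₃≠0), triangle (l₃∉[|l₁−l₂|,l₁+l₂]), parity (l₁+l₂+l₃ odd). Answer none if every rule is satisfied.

Σmᵢ = 5  ✗
l₃∈[|l₁−l₂|,l₁+l₂]=[1,3], have l₃=3
Σlᵢ = 6 ⇒ even

m_sum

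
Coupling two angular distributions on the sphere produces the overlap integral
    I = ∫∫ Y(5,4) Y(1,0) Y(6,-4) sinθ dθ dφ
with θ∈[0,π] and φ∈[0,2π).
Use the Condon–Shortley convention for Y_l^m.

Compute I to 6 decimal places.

m-sum 0 ✓  L=12 even ✓  4≤6≤6 ✓
Π(2lᵢ+1) = 11×3×13 = 429
triangle coeff Δ(5,1,6) = 1/858
Σ_t [0,0]: t=0:+1/14400 = 1/14400
(3j)²=6/143 [(5 1 6; 0 0 0)], sign=+1
Σ_t [0,0]: t=0:+1/362880 = 1/362880
(3j)²=10/429 [(5 1 6; 4 0 -4)], sign=+1
⇒ 4πI² = 60/143
I = (+1)√(60/143/(4π)) = 0.18272698

0.182727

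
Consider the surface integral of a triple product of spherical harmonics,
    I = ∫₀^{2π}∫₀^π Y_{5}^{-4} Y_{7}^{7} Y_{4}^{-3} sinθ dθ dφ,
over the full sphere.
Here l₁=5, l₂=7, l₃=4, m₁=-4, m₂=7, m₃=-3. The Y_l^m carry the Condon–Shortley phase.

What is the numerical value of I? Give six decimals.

-0.216112

Rules hold: Σm=0, L=16 even, 2≤4≤12.
N = 11·15·9 = 1485
Δ = 8!·2!·6!/17! = 1/6126120
Racah Σ t=3..5: t=3:−1/69120 t=4:+1/20736 t=5:−1/69120 = 1/51840
⇒ 3j(5 7 4; 0 0 0)² = 280/21879, sgn +1
Racah Σ t=8..8: t=8:+1/29030400 = 1/29030400
⇒ 3j(5 7 4; -4 7 -3)² = 21/680, sgn -1
4πI² = N·(3j₀)²·(3jₘ)² = 2205/3757
I = -1·√(0.586904/4π) = -0.21611194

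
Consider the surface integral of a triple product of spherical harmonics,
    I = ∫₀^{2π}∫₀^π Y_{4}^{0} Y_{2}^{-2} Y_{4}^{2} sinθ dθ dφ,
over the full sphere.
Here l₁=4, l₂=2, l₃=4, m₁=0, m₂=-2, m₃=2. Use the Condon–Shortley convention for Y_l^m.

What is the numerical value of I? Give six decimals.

-0.190365

m-sum 0 ✓  L=10 even ✓  2≤4≤6 ✓
Π(2lᵢ+1) = 9×5×9 = 405
triangle coeff Δ(4,2,4) = 1/13860
Σ_t [0,2]: t=0:+1/192 t=1:−1/36 t=2:+1/192 = -5/288
(3j)²=20/693 [(4 2 4; 0 0 0)], sign=-1
Σ_t [0,0]: t=0:+1/192 = 1/192
(3j)²=3/77 [(4 2 4; 0 -2 2)], sign=+1
⇒ 4πI² = 2700/5929
I = (-1)√(2700/5929/(4π)) = -0.19036462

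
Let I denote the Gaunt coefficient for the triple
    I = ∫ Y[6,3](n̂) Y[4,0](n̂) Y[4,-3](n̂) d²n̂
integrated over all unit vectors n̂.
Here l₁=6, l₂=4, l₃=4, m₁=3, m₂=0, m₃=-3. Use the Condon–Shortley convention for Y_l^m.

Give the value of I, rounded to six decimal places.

Rules hold: Σm=0, L=14 even, 2≤4≤10.
N = 13·9·9 = 1053
Δ = 6!·6!·2!/15! = 1/1261260
Racah Σ t=2..4: t=2:+1/4608 t=3:−1/1296 t=4:+1/4608 = -7/20736
⇒ 3j(6 4 4; 0 0 0)² = 20/1287, sgn -1
Racah Σ t=2..3: t=2:+1/11520 t=3:−1/25920 = 1/20736
⇒ 3j(6 4 4; 3 0 -3)² = 5/429, sgn -1
4πI² = N·(3j₀)²·(3jₘ)² = 300/1573
I = +1·√(0.190718/4π) = 0.12319450

0.123195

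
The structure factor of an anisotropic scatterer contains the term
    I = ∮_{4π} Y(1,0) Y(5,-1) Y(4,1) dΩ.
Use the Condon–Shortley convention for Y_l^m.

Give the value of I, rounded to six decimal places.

m-sum 0 ✓  L=10 even ✓  4≤4≤6 ✓
Π(2lᵢ+1) = 3×11×9 = 297
triangle coeff Δ(1,5,4) = 1/495
Σ_t [1,1]: t=1:−1/576 = -1/576
(3j)²=5/99 [(1 5 4; 0 0 0)], sign=-1
Σ_t [1,1]: t=1:−1/720 = -1/720
(3j)²=8/165 [(1 5 4; 0 -1 1)], sign=+1
⇒ 4πI² = 8/11
I = (-1)√(8/11/(4π)) = -0.24057125

-0.240571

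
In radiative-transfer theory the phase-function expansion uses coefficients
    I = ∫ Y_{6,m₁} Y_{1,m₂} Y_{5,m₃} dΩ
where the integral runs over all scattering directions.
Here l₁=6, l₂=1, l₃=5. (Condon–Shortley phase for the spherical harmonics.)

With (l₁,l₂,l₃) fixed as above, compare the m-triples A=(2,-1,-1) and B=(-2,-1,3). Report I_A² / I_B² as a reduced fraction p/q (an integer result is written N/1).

Same 6,1,5: normalisation and zero-m 3j drop out of the ratio.
A: Δ: 2! 10! 0! / 13! → 1/858; sum: t=0:+1/34560 = 1/34560; 3j²(6 1 5; 2 -1 -1) = Δ·Π!·Σ² = 14/429  (sign +1)
B: Δ: 2! 10! 0! / 13! → 1/858; sum: t=0:+1/161280 = 1/161280; 3j²(6 1 5; -2 -1 3) = Δ·Π!·Σ² = 1/143  (sign +1)
I_A²/I_B² = (14/429)/(1/143) = 14/3

14/3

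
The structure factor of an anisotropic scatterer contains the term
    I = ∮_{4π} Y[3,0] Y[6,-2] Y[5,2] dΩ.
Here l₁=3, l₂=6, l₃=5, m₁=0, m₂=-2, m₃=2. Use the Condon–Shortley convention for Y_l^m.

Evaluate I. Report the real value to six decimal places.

Checks pass: Σm=0; 14 even; l₃=5∈[3,9].
(2·3+1)(2·6+1)(2·5+1) = 1001
Δ: 4! 2! 8! / 15! → 1/675675
sum: t=1:−1/8640 t=2:+1/2304 t=3:−1/8640 = 7/34560
3j²(3 6 5; 0 0 0) = Δ·Π!·Σ² = 7/429  (sign -1)
sum: t=1:−1/8640 t=2:+1/5760 t=3:−1/60480 = 1/24192
3j²(3 6 5; 0 -2 2) = Δ·Π!·Σ² = 8/3003  (sign -1)
combine: 4πI² = 1001·7/429·8/3003 = 56/1287
take √, sign +1: I = 0.05884368

0.058844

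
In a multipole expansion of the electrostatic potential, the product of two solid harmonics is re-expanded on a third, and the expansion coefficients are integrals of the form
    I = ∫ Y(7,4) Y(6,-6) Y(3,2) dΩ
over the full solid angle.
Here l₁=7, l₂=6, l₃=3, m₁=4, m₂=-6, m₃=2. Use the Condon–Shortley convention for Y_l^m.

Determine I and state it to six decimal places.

Rules hold: Σm=0, L=16 even, 1≤3≤13.
N = 15·13·7 = 1365
Δ = 10!·4!·2!/17! = 1/2042040
Racah Σ t=4..6: t=4:+1/207360 t=5:−1/57600 t=6:+1/207360 = -1/129600
⇒ 3j(7 6 3; 0 0 0)² = 168/12155, sgn +1
Racah Σ t=0..0: t=0:+1/43545600 = 1/43545600
⇒ 3j(7 6 3; 4 -6 2)² = 11/3094, sgn -1
4πI² = N·(3j₀)²·(3jₘ)² = 252/3757
I = -1·√(0.0670748/4π) = -0.07305917

-0.073059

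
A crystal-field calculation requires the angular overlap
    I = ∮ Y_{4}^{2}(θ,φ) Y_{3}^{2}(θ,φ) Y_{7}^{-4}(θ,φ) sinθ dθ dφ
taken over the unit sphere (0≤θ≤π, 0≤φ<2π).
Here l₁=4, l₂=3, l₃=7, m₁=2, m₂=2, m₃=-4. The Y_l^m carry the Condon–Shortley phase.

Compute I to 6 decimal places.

0.250850

m-sum 0 ✓  L=14 even ✓  1≤7≤7 ✓
Π(2lᵢ+1) = 9×7×15 = 945
triangle coeff Δ(4,3,7) = 1/45045
Σ_t [0,0]: t=0:+1/20736 = 1/20736
(3j)²=35/1287 [(4 3 7; 0 0 0)], sign=-1
Σ_t [0,0]: t=0:+1/172800 = 1/172800
(3j)²=2/65 [(4 3 7; 2 2 -4)], sign=-1
⇒ 4πI² = 1470/1859
I = (+1)√(1470/1859/(4π)) = 0.25084996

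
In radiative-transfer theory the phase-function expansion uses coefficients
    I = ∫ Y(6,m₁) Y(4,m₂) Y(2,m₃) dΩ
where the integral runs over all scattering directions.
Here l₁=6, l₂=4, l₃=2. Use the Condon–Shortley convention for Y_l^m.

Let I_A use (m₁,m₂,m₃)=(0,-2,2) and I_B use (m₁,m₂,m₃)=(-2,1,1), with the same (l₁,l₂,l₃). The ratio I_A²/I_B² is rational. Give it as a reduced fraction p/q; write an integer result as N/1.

Same 6,4,2: normalisation and zero-m 3j drop out of the ratio.
A: Δ: 8! 4! 0! / 13! → 1/6435; sum: t=2:+1/34560 = 1/34560; 3j²(6 4 2; 0 -2 2) = Δ·Π!·Σ² = 1/429  (sign +1)
B: Δ: 8! 4! 0! / 13! → 1/6435; sum: t=5:−1/4320 = -1/4320; 3j²(6 4 2; -2 1 1) = Δ·Π!·Σ² = 224/6435  (sign +1)
I_A²/I_B² = (1/429)/(224/6435) = 15/224

15/224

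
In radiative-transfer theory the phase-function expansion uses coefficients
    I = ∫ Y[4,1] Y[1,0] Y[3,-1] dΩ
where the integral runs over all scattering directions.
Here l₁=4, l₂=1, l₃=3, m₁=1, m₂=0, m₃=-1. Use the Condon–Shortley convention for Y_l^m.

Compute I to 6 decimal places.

-0.238414

Checks pass: Σm=0; 8 even; l₃=3∈[3,5].
(2·4+1)(2·1+1)(2·3+1) = 189
Δ: 2! 6! 0! / 9! → 1/252
sum: t=1:−1/36 = -1/36
3j²(4 1 3; 0 0 0) = Δ·Π!·Σ² = 4/63  (sign +1)
sum: t=1:−1/48 = -1/48
3j²(4 1 3; 1 0 -1) = Δ·Π!·Σ² = 5/84  (sign -1)
combine: 4πI² = 189·4/63·5/84 = 5/7
take √, sign -1: I = -0.23841361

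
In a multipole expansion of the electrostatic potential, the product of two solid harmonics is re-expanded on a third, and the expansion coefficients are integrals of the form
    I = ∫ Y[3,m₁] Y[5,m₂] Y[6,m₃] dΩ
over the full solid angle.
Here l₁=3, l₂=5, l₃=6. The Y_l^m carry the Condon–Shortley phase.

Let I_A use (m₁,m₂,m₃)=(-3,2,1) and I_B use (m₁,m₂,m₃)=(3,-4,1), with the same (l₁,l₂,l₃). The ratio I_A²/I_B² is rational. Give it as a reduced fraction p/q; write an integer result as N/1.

l's match ⇒ only the (l;m) 3-j factors differ between A and B.
A: triangle coeff Δ(3,5,6) = 1/675675; Σ_t [2,2]: t=2:+1/34560 = 1/34560; (3j)²=7/429 [(3 5 6; -3 2 1)], sign=-1
B: triangle coeff Δ(3,5,6) = 1/675675; Σ_t [0,0]: t=0:+1/241920 = 1/241920; (3j)²=4/1001 [(3 5 6; 3 -4 1)], sign=-1
I_A²/I_B² = (7/429)/(4/1001) = 49/12

49/12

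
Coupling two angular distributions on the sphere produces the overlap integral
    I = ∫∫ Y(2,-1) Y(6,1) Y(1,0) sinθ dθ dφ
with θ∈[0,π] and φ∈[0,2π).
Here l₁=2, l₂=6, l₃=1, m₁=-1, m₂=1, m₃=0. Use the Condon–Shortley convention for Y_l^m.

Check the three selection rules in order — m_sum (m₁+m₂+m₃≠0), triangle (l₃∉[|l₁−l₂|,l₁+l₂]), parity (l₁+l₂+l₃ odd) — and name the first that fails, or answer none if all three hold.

triangle

m₁+m₂+m₃ = -1 + 1 + 0 = 0  ✓
triangle: |2−6|=4 ≤ l₃=1 ≤ 2+6=8  ✗
parity: l₁+l₂+l₃ = 9 is odd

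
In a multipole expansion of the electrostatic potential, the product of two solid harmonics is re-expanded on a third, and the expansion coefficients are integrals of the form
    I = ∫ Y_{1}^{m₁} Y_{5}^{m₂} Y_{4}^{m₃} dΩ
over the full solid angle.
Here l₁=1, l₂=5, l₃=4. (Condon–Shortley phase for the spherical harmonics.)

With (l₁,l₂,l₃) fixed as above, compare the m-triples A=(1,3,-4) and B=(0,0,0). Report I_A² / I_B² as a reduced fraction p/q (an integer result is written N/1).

Same 1,5,4: normalisation and zero-m 3j drop out of the ratio.
A: Δ: 2! 0! 8! / 11! → 1/495; sum: t=0:+1/80640 = 1/80640; 3j²(1 5 4; 1 3 -4) = Δ·Π!·Σ² = 1/495  (sign +1)
B: Δ: 2! 0! 8! / 11! → 1/495; sum: t=1:−1/576 = -1/576; 3j²(1 5 4; 0 0 0) = Δ·Π!·Σ² = 5/99  (sign -1)
I_A²/I_B² = (1/495)/(5/99) = 1/25

1/25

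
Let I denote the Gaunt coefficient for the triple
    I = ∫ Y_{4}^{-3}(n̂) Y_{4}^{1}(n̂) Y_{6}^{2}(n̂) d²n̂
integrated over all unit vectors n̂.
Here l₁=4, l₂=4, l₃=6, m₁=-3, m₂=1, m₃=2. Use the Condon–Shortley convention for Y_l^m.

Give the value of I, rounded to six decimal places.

Checks pass: Σm=0; 14 even; l₃=6∈[0,8].
(2·4+1)(2·4+1)(2·6+1) = 1053
Δ: 2! 6! 6! / 15! → 1/1261260
sum: t=0:+1/4608 t=1:−1/1296 t=2:+1/4608 = -7/20736
3j²(4 4 6; 0 0 0) = Δ·Π!·Σ² = 20/1287  (sign -1)
sum: t=1:−1/34560 t=2:+1/8640 = 1/11520
3j²(4 4 6; -3 1 2) = Δ·Π!·Σ² = 3/143  (sign +1)
combine: 4πI² = 1053·20/1287·3/143 = 540/1573
take √, sign -1: I = -0.16528277

-0.165283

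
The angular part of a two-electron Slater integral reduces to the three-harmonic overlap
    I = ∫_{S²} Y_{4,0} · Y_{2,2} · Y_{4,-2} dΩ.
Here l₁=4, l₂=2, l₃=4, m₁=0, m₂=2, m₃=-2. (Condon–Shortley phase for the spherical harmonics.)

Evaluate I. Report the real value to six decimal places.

m-sum 0 ✓  L=10 even ✓  2≤4≤6 ✓
Π(2lᵢ+1) = 9×5×9 = 405
triangle coeff Δ(4,2,4) = 1/13860
Σ_t [0,2]: t=0:+1/192 t=1:−1/36 t=2:+1/192 = -5/288
(3j)²=20/693 [(4 2 4; 0 0 0)], sign=-1
Σ_t [2,2]: t=2:+1/192 = 1/192
(3j)²=3/77 [(4 2 4; 0 2 -2)], sign=+1
⇒ 4πI² = 2700/5929
I = (-1)√(2700/5929/(4π)) = -0.19036462

-0.190365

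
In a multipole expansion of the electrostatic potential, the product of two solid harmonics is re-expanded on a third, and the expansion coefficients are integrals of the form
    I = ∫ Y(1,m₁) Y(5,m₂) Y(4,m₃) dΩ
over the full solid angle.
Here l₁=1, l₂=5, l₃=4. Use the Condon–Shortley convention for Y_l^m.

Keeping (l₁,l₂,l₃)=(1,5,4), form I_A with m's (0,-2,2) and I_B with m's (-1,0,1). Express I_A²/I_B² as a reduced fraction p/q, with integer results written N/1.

l's match ⇒ only the (l;m) 3-j factors differ between A and B.
A: triangle coeff Δ(1,5,4) = 1/495; Σ_t [1,1]: t=1:−1/1440 = -1/1440; (3j)²=7/165 [(1 5 4; 0 -2 2)], sign=-1
B: triangle coeff Δ(1,5,4) = 1/495; Σ_t [2,2]: t=2:+1/1440 = 1/1440; (3j)²=2/99 [(1 5 4; -1 0 1)], sign=-1
I_A²/I_B² = (7/165)/(2/99) = 21/10

21/10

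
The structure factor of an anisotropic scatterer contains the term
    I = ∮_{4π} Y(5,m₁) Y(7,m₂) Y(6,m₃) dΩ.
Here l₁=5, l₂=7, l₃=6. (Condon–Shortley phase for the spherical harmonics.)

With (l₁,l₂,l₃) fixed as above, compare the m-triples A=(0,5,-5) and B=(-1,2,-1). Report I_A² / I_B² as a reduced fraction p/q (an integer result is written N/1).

605/5832

Same 5,7,6: normalisation and zero-m 3j drop out of the ratio.
A: Δ: 6! 4! 8! / 19! → 1/174594420; sum: t=4:+1/11612160 t=5:−1/14515200 = 1/58060800; 3j²(5 7 6; 0 5 -5) = Δ·Π!·Σ² = 55/58786  (sign -1)
B: Δ: 6! 4! 8! / 19! → 1/174594420; sum: t=2:+1/5806080 t=3:−1/311040 t=4:+1/138240 t=5:−1/414720 t=6:+1/12441600 = 1/537600; 3j²(5 7 6; -1 2 -1) = Δ·Π!·Σ² = 2916/323323  (sign -1)
I_A²/I_B² = (55/58786)/(2916/323323) = 605/5832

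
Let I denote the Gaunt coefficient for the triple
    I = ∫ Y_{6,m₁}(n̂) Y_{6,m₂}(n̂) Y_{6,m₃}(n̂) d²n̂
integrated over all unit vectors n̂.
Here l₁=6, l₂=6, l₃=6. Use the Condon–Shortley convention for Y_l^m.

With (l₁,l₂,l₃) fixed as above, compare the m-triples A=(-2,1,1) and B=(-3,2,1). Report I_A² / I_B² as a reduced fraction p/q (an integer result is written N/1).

40/9

Same 6,6,6: normalisation and zero-m 3j drop out of the ratio.
A: Δ: 6! 6! 6! / 19! → 1/325909584; sum: t=2:+1/4147200 t=3:−1/207360 t=4:+1/82944 t=5:−1/207360 t=6:+1/4147200 = 1/345600; 3j²(6 6 6; -2 1 1) = Δ·Π!·Σ² = 420/46189  (sign -1)
B: Δ: 6! 6! 6! / 19! → 1/325909584; sum: t=3:−1/3110400 t=4:+1/276480 t=5:−1/207360 t=6:+1/1244160 = -1/1382400; 3j²(6 6 6; -3 2 1) = Δ·Π!·Σ² = 189/92378  (sign +1)
I_A²/I_B² = (420/46189)/(189/92378) = 40/9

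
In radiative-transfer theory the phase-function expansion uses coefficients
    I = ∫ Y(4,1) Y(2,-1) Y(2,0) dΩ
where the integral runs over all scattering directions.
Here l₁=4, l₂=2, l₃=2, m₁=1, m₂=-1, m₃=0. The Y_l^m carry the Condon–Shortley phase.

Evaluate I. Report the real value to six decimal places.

-0.220728

Checks pass: Σm=0; 8 even; l₃=2∈[2,6].
(2·4+1)(2·2+1)(2·2+1) = 225
Δ: 4! 4! 0! / 9! → 1/630
sum: t=2:+1/16 = 1/16
3j²(4 2 2; 0 0 0) = Δ·Π!·Σ² = 2/35  (sign +1)
sum: t=1:−1/24 = -1/24
3j²(4 2 2; 1 -1 0) = Δ·Π!·Σ² = 1/21  (sign -1)
combine: 4πI² = 225·2/35·1/21 = 30/49
take √, sign -1: I = -0.22072812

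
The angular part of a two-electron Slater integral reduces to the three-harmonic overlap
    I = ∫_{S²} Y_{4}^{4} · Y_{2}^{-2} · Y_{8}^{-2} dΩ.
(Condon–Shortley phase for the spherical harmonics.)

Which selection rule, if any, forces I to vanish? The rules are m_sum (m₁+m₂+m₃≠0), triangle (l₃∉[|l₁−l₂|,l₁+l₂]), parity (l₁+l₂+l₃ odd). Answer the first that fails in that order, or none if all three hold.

m₁+m₂+m₃ = 4 − 2 − 2 = 0  ✓
triangle: |4−2|=2 ≤ l₃=8 ≤ 4+2=6  ✗
parity: l₁+l₂+l₃ = 14 is even

triangle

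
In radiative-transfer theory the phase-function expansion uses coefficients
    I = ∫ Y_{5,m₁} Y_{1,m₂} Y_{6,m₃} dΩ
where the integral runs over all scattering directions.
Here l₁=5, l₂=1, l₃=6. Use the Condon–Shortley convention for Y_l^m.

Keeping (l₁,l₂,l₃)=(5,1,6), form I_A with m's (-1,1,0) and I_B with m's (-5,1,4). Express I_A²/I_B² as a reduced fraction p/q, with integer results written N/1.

15/1

Same 5,1,6: normalisation and zero-m 3j drop out of the ratio.
A: Δ: 0! 10! 2! / 13! → 1/858; sum: t=0:+1/34560 = 1/34560; 3j²(5 1 6; -1 1 0) = Δ·Π!·Σ² = 5/286  (sign +1)
B: Δ: 0! 10! 2! / 13! → 1/858; sum: t=0:+1/7257600 = 1/7257600; 3j²(5 1 6; -5 1 4) = Δ·Π!·Σ² = 1/858  (sign +1)
I_A²/I_B² = (5/286)/(1/858) = 15/1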